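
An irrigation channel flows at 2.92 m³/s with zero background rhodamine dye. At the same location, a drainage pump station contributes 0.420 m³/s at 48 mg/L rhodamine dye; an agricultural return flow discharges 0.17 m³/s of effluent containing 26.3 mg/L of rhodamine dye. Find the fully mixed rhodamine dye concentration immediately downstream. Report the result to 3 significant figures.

7.02 mg/L

Flow-weighted average: C = (2.920·0 + 0.4200·48.00 + 0.1700·26.30) / 3.510 = 24.63/3.510 = 7.017 mg/L.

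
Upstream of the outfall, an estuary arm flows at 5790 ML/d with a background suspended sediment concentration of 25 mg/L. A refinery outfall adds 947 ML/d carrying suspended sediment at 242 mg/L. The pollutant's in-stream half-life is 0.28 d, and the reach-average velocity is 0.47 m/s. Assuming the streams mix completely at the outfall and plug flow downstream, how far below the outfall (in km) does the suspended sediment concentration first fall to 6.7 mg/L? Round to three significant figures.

Mass balance: C = (5790·25.00 + 947.0·242.0) / 6737 = 373900/6737 = 55.50 mg/L.
Half-life 0.28 d → k = ln 2 / 0.28 = 2.476 d⁻¹.
Set 55.50·exp(−k·t) = 6.7 → t = ln(55.50/6.7)/k = 73790 s = 20.50 h.
Distance = v·t = 0.47·73790 = 34680 m = 34.68 km.

34.7 km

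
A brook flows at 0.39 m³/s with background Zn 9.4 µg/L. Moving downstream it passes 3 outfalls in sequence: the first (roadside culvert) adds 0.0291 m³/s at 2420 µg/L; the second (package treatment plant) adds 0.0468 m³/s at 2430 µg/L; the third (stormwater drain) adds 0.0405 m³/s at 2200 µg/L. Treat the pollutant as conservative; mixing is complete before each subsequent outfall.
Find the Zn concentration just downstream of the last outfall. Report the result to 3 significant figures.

Below outfall 1: Q → 0.4191 m³/s, C = (0.3900·9.400 + 0.02910·2420)/0.4191 = 176.8 µg/L.
Below outfall 2: Q → 0.4659 m³/s, C = (0.4191·176.8 + 0.04680·2430)/0.4659 = 403.1 µg/L.
Below outfall 3: Q → 0.5064 m³/s, C = (0.4659·403.1 + 0.04050·2200)/0.5064 = 546.8 µg/L.

547 µg/L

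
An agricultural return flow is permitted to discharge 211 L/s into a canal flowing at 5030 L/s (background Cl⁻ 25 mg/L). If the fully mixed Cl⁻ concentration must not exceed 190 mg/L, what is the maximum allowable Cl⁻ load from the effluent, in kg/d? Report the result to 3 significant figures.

Mass balance at the limit: 5030·25.00 + 211.0·Cₑ = 5241·190 → Cₑ = 4123 mg/L.
211.0 L/s = 0.2110 m³/s. Load = 0.2110 m³/s × 4123 g/m³ × 86 400 s/d = 75170 kg/d.

75200 kg/d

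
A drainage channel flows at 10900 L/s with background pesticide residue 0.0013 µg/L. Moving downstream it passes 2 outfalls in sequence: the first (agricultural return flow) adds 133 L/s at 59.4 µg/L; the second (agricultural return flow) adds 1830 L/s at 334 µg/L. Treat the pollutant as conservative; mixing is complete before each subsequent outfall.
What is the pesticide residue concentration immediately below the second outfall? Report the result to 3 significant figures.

48.1 µg/L

After outfall 1: Q = 10900 + 133.0 = 11030 L/s; C = (10900·0.001300 + 133.0·59.40)/11030 = 0.7173 µg/L.
After outfall 2: Q = 11030 + 1830 = 12860 L/s; C = (11030·0.7173 + 1830·334.0)/12860 = 48.13 µg/L.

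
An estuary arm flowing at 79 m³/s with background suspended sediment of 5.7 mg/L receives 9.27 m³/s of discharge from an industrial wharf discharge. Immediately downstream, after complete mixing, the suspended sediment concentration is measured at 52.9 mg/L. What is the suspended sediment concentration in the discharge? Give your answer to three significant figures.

Mass balance: 79.00·5.700 + 9.270·Cₑ = 88.27·52.90
→ Cₑ = (88.27·52.90 − 79.00·5.700) / 9.270 = 455.1 mg/L.

455 mg/L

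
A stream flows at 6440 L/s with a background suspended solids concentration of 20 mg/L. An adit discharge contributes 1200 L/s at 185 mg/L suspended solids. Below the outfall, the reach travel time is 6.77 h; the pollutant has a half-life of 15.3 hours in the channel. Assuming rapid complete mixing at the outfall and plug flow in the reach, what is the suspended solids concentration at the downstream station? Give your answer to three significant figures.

Conservation of mass: C = (6440·20.00 + 1200·185.0) / 7640 = 350800/7640 = 45.92 mg/L.
Half-life 15.3 h → k = ln 2 / 15.3 = 0.04530 h⁻¹ = 1.087 d⁻¹.
After decay, C = 45.92 × e^(−kt) = 45.92 × 0.7359 = 33.79 mg/L.

33.8 mg/L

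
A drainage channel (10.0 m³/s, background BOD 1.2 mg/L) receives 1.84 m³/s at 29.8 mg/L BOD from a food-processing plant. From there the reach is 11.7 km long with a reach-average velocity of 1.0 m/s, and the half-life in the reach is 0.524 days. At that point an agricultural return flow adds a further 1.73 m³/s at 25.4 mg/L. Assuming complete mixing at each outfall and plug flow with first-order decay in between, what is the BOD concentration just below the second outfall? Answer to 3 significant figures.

7.36 mg/L

Mass balance: C = (10.00·1.200 + 1.840·29.80) / 11.84 = 66.83/11.84 = 5.645 mg/L; combined flow 11.84 m³/s.
Travel time t = 11.7·1000 / 1.0 = 11700 s = 3.250 h.
Half-life 0.524 d → k = ln 2 / 0.524 = 1.323 d⁻¹.
First-order decay: C = 5.645·exp(−k·t) = 5.645·0.8360 = 4.719 mg/L.
At the second outfall, C = (11.84·4.719 + 1.730·25.40) / (11.84 + 1.730) = 7.355 mg/L.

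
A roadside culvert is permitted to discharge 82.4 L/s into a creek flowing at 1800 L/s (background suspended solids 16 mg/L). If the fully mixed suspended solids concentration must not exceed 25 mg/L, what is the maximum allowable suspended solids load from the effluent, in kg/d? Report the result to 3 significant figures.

1580 kg/d

Mass balance at the limit: 1800·16.00 + 82.40·Cₑ = 1882·25 → Cₑ = 221.6 mg/L.
82.40 L/s = 0.08240 m³/s. Load = 0.08240 m³/s × 221.6 g/m³ × 86 400 s/d = 1578 kg/d.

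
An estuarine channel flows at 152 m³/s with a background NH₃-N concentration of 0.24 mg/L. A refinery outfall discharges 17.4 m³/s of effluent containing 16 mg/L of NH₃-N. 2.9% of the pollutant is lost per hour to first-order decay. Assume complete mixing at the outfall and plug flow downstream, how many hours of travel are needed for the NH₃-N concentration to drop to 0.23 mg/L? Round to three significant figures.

Conservation of mass: C = (152.0·0.2400 + 17.40·16.00) / 169.4 = 314.9/169.4 = 1.859 mg/L.
2.9%/h lost → k = −ln(1 − 0.029) = 0.02943 h⁻¹.
1.859·exp(−k·t) = 0.23 → t = ln(1.859/0.23)/k = 255600 s = 71.01 h.

71.0 h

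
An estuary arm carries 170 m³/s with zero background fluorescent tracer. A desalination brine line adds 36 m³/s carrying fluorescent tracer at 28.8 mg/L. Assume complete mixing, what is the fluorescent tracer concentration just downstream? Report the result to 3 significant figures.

5.03 mg/L

Conservation of mass: C = (170.0·0 + 36.00·28.80) / 206.0 = 1037/206.0 = 5.033 mg/L.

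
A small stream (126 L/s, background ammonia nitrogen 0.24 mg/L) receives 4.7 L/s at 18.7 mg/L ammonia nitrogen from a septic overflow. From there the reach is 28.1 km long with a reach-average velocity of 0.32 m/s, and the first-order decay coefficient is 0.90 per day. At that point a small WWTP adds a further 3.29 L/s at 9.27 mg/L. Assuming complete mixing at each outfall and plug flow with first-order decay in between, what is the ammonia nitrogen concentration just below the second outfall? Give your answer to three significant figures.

Mass balance: C = (126.0·0.2400 + 4.700·18.70) / 130.7 = 118.1/130.7 = 0.9038 mg/L; combined flow 130.7 L/s.
Travel time t = 28.1·1000 / 0.32 = 87810 s = 24.39 h.
Applying C = C₀e^(−kt): 0.9038 × 0.4006 = 0.3621 mg/L.
At the second outfall, C = (130.7·0.3621 + 3.290·9.270) / (130.7 + 3.290) = 0.5808 mg/L.

0.581 mg/L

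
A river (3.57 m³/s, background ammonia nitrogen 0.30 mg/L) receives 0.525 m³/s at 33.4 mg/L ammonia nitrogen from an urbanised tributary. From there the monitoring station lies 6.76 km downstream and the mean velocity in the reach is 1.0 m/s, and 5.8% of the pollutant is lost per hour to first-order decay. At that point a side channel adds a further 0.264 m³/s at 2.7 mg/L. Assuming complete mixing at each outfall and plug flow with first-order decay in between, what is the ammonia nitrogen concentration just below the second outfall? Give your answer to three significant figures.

Mixed concentration C = ΣQC/ΣQ = (3.570·0.3000 + 0.5250·33.40) / 4.095 = 18.61/4.095 = 4.544 mg/L; combined flow 4.095 m³/s.
Travel time t = 6.76·1000 / 1.0 = 6760 s = 1.878 h.
5.8%/h lost → k = −ln(1 − 0.058) = 0.05975 h⁻¹.
After decay, C = 4.544 × e^(−kt) = 4.544 × 0.8939 = 4.061 mg/L.
At the second outfall, C = (4.095·4.061 + 0.2640·2.700) / (4.095 + 0.2640) = 3.979 mg/L.

3.98 mg/L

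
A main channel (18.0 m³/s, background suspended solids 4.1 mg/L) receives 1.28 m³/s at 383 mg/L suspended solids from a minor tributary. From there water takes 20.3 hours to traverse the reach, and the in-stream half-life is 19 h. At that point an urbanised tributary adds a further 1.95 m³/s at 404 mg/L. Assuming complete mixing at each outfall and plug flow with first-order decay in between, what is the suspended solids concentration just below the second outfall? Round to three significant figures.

49.8 mg/L

Mixed concentration C = ΣQC/ΣQ = (18.00·4.100 + 1.280·383.0) / 19.28 = 564.0/19.28 = 29.26 mg/L; combined flow 19.28 m³/s.
Half-life 19 h → k = ln 2 / 19 = 0.03648 h⁻¹ = 0.8756 d⁻¹.
Decay over the reach: 29.26·exp(−kt) = 29.26·0.4768 = 13.95 mg/L.
At the second outfall, C = (19.28·13.95 + 1.950·404.0) / (19.28 + 1.950) = 49.78 mg/L.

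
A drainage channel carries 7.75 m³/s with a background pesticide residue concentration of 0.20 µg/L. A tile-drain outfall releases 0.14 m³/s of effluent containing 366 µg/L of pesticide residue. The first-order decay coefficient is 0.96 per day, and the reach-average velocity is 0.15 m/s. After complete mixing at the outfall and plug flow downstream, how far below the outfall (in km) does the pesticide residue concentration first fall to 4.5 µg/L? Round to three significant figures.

Mass balance: C = (7.750·0.2000 + 0.1400·366.0) / 7.890 = 52.79/7.890 = 6.691 µg/L.
Set 6.691·exp(−k·t) = 4.5 → t = ln(6.691/4.5)/k = 35700 s = 9.916 h.
Distance = v·t = 0.15·35700 = 5355 m = 5.355 km.

5.35 km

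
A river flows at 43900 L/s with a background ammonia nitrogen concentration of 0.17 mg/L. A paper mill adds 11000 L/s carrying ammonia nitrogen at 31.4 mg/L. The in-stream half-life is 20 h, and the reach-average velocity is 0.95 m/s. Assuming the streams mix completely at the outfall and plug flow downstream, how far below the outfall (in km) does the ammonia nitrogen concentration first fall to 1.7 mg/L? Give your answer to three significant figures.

131 km

Mixed concentration C = ΣQC/ΣQ = (43900·0.1700 + 11000·31.40) / 54900 = 352900/54900 = 6.427 mg/L.
Half-life 20 h → k = ln 2 / 20 = 0.03466 h⁻¹ = 0.8318 d⁻¹.
Set 6.427·exp(−k·t) = 1.7 → t = ln(6.427/1.7)/k = 138100 s = 38.37 h.
Distance = v·t = 0.95·138100 = 131200 m = 131.2 km.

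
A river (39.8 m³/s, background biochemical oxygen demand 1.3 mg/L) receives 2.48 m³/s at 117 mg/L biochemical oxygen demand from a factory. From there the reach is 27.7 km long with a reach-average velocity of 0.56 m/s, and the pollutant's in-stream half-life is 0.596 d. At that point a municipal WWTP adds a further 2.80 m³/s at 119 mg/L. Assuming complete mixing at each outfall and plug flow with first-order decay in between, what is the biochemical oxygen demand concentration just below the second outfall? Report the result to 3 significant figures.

11.3 mg/L

Mixed concentration C = ΣQC/ΣQ = (39.80·1.300 + 2.480·117.0) / 42.28 = 341.9/42.28 = 8.087 mg/L; combined flow 42.28 m³/s.
Travel time t = 27.7·1000 / 0.56 = 49460 s = 13.74 h.
Half-life 0.596 d → k = ln 2 / 0.596 = 1.163 d⁻¹.
Applying C = C₀e^(−kt): 8.087 × 0.5139 = 4.155 mg/L.
At the second outfall, C = (42.28·4.155 + 2.800·119.0) / (42.28 + 2.800) = 11.29 mg/L.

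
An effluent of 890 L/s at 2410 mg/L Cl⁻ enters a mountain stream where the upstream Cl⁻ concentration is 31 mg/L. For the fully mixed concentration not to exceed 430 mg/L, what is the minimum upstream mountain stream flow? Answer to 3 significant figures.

Set C_mix = 430: (Q·31.00 + 890.0·2410) / (Q + 890.0) = 430
→ Q = 890.0·(2410 − 430)/(430 − 31.00) = 4417 L/s.

4420 L/s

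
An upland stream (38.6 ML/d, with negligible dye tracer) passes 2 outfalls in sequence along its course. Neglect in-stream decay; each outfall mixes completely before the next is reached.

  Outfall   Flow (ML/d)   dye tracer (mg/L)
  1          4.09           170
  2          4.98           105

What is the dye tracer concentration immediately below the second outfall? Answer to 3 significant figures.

Below outfall 1: Q → 42.69 ML/d, C = (38.60·0 + 4.090·170.0)/42.69 = 16.29 mg/L.
Below outfall 2: Q → 47.67 ML/d, C = (42.69·16.29 + 4.980·105.0)/47.67 = 25.55 mg/L.

25.6 mg/L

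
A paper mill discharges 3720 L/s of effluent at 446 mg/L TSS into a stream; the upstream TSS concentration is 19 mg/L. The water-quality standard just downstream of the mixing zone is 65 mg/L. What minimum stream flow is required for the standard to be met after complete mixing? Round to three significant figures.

Set C_mix = 65: (Q·19.00 + 3720·446.0) / (Q + 3720) = 65
→ Q = 3720·(446.0 − 65)/(65 − 19.00) = 30810 L/s.

30800 L/s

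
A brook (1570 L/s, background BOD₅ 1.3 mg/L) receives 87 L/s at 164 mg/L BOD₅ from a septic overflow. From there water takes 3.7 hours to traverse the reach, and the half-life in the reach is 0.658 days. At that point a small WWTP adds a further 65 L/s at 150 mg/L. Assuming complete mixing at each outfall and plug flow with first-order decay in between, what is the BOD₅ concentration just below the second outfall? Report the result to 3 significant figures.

Conservation of mass: C = (1570·1.300 + 87.00·164.0) / 1657 = 16310/1657 = 9.842 mg/L; combined flow 1657 L/s.
Half-life 0.658 d → k = ln 2 / 0.658 = 1.053 d⁻¹.
Decay over the reach: 9.842·exp(−kt) = 9.842·0.8501 = 8.367 mg/L.
At the second outfall, C = (1657·8.367 + 65.00·150.0) / (1657 + 65.00) = 13.71 mg/L.

13.7 mg/L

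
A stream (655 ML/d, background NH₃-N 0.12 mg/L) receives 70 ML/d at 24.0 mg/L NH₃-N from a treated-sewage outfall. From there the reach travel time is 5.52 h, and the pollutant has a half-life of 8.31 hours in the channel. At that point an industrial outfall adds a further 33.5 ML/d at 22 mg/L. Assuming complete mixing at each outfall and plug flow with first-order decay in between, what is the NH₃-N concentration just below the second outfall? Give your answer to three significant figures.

Flow-weighted average: C = (655.0·0.1200 + 70.00·24.00) / 725.0 = 1759/725.0 = 2.426 mg/L; combined flow 725.0 ML/d.
Half-life 8.31 h → k = ln 2 / 8.31 = 0.08341 h⁻¹ = 2.002 d⁻¹.
Applying C = C₀e^(−kt): 2.426 × 0.6310 = 1.531 mg/L.
At the second outfall, C = (725.0·1.531 + 33.50·22.00) / (725.0 + 33.50) = 2.435 mg/L.

2.43 mg/L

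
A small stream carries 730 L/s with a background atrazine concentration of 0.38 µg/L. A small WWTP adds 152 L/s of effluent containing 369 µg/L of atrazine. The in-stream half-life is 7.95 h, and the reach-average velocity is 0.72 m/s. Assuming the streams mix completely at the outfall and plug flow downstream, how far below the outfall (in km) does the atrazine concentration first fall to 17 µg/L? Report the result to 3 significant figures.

Mixed concentration C = ΣQC/ΣQ = (730.0·0.3800 + 152.0·369.0) / 882.0 = 56370/882.0 = 63.91 µg/L.
Half-life 7.95 h → k = ln 2 / 7.95 = 0.08719 h⁻¹ = 2.093 d⁻¹.
Set 63.91·exp(−k·t) = 17 → t = ln(63.91/17)/k = 54680 s = 15.19 h.
Distance = v·t = 0.72·54680 = 39370 m = 39.37 km.

39.4 km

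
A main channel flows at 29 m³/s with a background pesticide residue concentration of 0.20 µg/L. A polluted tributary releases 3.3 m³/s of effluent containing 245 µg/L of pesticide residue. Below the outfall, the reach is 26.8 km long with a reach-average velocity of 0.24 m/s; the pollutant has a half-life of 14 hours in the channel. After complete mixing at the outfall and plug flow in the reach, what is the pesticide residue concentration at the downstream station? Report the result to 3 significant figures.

5.43 µg/L

Conservation of mass: C = (29.00·0.2000 + 3.300·245.0) / 32.30 = 814.3/32.30 = 25.21 µg/L.
Travel time t = 26.8·1000 / 0.24 = 111700 s = 31.02 h.
Half-life 14 h → k = ln 2 / 14 = 0.04951 h⁻¹ = 1.188 d⁻¹.
Applying C = C₀e^(−kt): 25.21 × 0.2153 = 5.428 µg/L.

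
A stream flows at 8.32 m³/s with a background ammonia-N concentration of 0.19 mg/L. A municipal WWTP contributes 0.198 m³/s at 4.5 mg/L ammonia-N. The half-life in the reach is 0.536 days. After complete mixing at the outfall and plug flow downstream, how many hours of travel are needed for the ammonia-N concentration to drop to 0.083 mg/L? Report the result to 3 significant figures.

23.2 h

Flow-weighted average: C = (8.320·0.1900 + 0.1980·4.500) / 8.518 = 2.472/8.518 = 0.2902 mg/L.
Half-life 0.536 d → k = ln 2 / 0.536 = 1.293 d⁻¹.
0.2902·exp(−k·t) = 0.083 → t = ln(0.2902/0.083)/k = 83630 s = 23.23 h.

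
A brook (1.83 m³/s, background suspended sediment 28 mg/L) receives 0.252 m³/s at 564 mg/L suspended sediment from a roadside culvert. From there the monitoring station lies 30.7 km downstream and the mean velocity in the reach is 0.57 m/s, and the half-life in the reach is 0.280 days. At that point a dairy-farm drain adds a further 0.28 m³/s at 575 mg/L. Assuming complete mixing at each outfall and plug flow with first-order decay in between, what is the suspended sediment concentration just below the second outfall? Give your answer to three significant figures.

Mass balance: C = (1.830·28.00 + 0.2520·564.0) / 2.082 = 193.4/2.082 = 92.88 mg/L; combined flow 2.082 m³/s.
Travel time t = 30.7·1000 / 0.57 = 53860 s = 14.96 h.
Half-life 0.280 d → k = ln 2 / 0.280 = 2.476 d⁻¹.
Decay over the reach: 92.88·exp(−kt) = 92.88·0.2137 = 19.85 mg/L.
At the second outfall, C = (2.082·19.85 + 0.2800·575.0) / (2.082 + 0.2800) = 85.66 mg/L.

85.7 mg/L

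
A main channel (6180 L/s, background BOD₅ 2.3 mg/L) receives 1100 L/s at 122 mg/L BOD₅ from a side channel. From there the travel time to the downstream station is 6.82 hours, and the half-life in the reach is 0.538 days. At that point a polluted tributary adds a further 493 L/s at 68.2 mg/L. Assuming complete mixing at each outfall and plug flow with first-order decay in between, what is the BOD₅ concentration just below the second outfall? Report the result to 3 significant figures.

17.6 mg/L

Mixed concentration C = ΣQC/ΣQ = (6180·2.300 + 1100·122.0) / 7280 = 148400/7280 = 20.39 mg/L; combined flow 7280 L/s.
Half-life 0.538 d → k = ln 2 / 0.538 = 1.288 d⁻¹.
First-order decay: C = 20.39·exp(−k·t) = 20.39·0.6934 = 14.14 mg/L.
At the second outfall, C = (7280·14.14 + 493.0·68.20) / (7280 + 493.0) = 17.57 mg/L.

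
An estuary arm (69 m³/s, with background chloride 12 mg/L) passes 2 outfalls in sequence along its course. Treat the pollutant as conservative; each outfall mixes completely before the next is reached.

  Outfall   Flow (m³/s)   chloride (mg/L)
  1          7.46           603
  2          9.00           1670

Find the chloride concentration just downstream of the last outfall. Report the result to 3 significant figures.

238 mg/L

After outfall 1: Q = 69.00 + 7.460 = 76.46 m³/s; C = (69.00·12.00 + 7.460·603.0)/76.46 = 69.66 mg/L.
After outfall 2: Q = 76.46 + 9.000 = 85.46 m³/s; C = (76.46·69.66 + 9.000·1670)/85.46 = 238.2 mg/L.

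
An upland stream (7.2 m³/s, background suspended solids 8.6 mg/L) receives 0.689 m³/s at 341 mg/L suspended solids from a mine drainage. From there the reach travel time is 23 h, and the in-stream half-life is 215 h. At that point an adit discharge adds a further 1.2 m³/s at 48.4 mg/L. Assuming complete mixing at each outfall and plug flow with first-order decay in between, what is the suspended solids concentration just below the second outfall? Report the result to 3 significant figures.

36.7 mg/L

After mixing, C = (7.200·8.600 + 0.6890·341.0) / 7.889 = 296.9/7.889 = 37.63 mg/L; combined flow 7.889 m³/s.
Half-life 215 h → k = ln 2 / 215 = 0.003224 h⁻¹ = 0.07737 d⁻¹.
Applying C = C₀e^(−kt): 37.63 × 0.9285 = 34.94 mg/L.
Second outfall: C = (7.889·34.94 + 1.200·48.40)/9.089 = 36.72 mg/L.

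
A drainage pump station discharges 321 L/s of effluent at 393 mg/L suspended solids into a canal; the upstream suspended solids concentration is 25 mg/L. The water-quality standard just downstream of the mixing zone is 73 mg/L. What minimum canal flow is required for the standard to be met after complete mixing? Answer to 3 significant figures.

2140 L/s

Set C_mix = 73: (Q·25.00 + 321.0·393.0) / (Q + 321.0) = 73
→ Q = 321.0·(393.0 − 73)/(73 − 25.00) = 2140 L/s.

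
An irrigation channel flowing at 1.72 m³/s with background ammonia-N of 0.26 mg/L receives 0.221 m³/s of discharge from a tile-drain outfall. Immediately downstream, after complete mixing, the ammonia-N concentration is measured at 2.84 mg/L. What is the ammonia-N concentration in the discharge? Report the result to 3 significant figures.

Mass balance: 1.720·0.2600 + 0.2210·Cₑ = 1.941·2.840
→ Cₑ = (1.941·2.840 − 1.720·0.2600) / 0.2210 = 22.92 mg/L.

22.9 mg/L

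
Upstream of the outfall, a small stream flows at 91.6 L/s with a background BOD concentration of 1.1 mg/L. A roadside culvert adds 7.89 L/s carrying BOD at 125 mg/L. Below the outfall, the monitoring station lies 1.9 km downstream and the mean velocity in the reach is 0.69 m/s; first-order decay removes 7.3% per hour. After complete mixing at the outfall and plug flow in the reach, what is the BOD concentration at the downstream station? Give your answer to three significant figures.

Conservation of mass: C = (91.60·1.100 + 7.890·125.0) / 99.49 = 1087/99.49 = 10.93 mg/L.
Travel time t = 1.9·1000 / 0.69 = 2754 s = 0.7649 h.
7.3%/h lost → k = −ln(1 − 0.073) = 0.07580 h⁻¹.
First-order decay: C = 10.93·exp(−k·t) = 10.93·0.9437 = 10.31 mg/L.

10.3 mg/L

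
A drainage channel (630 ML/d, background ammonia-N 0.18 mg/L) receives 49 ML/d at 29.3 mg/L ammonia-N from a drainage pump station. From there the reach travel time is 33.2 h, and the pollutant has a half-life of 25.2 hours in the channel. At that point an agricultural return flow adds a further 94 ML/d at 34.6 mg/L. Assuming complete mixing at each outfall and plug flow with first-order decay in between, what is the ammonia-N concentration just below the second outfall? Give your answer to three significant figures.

Mass balance: C = (630.0·0.1800 + 49.00·29.30) / 679.0 = 1549/679.0 = 2.281 mg/L; combined flow 679.0 ML/d.
Half-life 25.2 h → k = ln 2 / 25.2 = 0.02751 h⁻¹ = 0.6601 d⁻¹.
Applying C = C₀e^(−kt): 2.281 × 0.4012 = 0.9154 mg/L.
Second outfall: C = (679.0·0.9154 + 94.00·34.60)/773.0 = 5.012 mg/L.

5.01 mg/L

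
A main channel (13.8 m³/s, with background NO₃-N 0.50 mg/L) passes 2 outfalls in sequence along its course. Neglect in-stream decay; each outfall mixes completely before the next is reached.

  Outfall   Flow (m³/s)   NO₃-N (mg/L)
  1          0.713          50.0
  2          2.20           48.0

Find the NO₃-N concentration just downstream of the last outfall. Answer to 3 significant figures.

Below outfall 1: Q → 14.51 m³/s, C = (13.80·0.5000 + 0.7130·50.00)/14.51 = 2.932 mg/L.
Below outfall 2: Q → 16.71 m³/s, C = (14.51·2.932 + 2.200·48.00)/16.71 = 8.864 mg/L.

8.86 mg/L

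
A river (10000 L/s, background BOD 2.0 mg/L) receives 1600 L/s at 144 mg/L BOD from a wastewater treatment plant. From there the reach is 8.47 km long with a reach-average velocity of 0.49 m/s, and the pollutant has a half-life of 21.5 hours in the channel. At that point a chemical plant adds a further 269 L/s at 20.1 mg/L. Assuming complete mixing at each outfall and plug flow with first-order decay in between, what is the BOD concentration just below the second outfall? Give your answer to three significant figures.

18.5 mg/L

Mixed concentration C = ΣQC/ΣQ = (10000·2.000 + 1600·144.0) / 11600 = 250400/11600 = 21.59 mg/L; combined flow 11600 L/s.
Travel time t = 8.47·1000 / 0.49 = 17290 s = 4.802 h.
Half-life 21.5 h → k = ln 2 / 21.5 = 0.03224 h⁻¹ = 0.7737 d⁻¹.
First-order decay: C = 21.59·exp(−k·t) = 21.59·0.8566 = 18.49 mg/L.
At the second outfall, C = (11600·18.49 + 269.0·20.10) / (11600 + 269.0) = 18.53 mg/L.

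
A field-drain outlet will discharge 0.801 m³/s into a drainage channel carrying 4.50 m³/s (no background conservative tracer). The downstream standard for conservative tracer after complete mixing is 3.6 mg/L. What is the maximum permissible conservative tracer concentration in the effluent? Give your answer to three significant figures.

23.8 mg/L

At the limit, (Qr·Cr + Qe·Cₑ)/(Qr + Qe) = 3.6:
Cₑ = (5.301·3.6 − 4.500·0) / 0.8010 = 23.82 mg/L.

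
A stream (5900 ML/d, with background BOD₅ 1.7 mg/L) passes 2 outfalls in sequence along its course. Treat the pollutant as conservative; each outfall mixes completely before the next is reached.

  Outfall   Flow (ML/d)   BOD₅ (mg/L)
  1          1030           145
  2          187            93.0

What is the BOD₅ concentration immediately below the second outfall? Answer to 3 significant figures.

24.8 mg/L

After outfall 1: Q = 5900 + 1030 = 6930 ML/d; C = (5900·1.700 + 1030·145.0)/6930 = 23.00 mg/L.
After outfall 2: Q = 6930 + 187.0 = 7117 ML/d; C = (6930·23.00 + 187.0·93.00)/7117 = 24.84 mg/L.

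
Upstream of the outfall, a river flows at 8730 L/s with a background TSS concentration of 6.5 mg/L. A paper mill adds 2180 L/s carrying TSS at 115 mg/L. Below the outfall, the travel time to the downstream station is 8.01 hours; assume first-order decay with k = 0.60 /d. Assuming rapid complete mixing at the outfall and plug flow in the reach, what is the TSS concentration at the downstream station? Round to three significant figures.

23.1 mg/L

Mass balance: C = (8730·6.500 + 2180·115.0) / 10910 = 307400/10910 = 28.18 mg/L.
Decay over the reach: 28.18·exp(−kt) = 28.18·0.8185 = 23.07 mg/L.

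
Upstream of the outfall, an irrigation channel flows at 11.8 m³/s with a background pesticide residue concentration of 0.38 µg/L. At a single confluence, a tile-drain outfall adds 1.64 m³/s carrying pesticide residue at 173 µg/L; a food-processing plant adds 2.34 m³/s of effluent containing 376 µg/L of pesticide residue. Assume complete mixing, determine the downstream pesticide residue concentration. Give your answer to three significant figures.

Mass balance: C = (11.80·0.3800 + 1.640·173.0 + 2.340·376.0) / 15.78 = 1168/15.78 = 74.02 µg/L.

74.0 µg/L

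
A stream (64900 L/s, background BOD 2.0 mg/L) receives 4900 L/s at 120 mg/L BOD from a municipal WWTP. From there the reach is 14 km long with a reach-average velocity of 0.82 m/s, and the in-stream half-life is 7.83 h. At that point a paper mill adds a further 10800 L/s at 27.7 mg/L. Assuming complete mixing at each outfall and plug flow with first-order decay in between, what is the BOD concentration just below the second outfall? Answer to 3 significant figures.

9.56 mg/L

Mixed concentration C = ΣQC/ΣQ = (64900·2.000 + 4900·120.0) / 69800 = 717800/69800 = 10.28 mg/L; combined flow 69800 L/s.
Travel time t = 14·1000 / 0.82 = 17070 s = 4.743 h.
Half-life 7.83 h → k = ln 2 / 7.83 = 0.08852 h⁻¹ = 2.125 d⁻¹.
Decay over the reach: 10.28·exp(−kt) = 10.28·0.6572 = 6.758 mg/L.
Second outfall: C = (69800·6.758 + 10800·27.70)/80600 = 9.564 mg/L.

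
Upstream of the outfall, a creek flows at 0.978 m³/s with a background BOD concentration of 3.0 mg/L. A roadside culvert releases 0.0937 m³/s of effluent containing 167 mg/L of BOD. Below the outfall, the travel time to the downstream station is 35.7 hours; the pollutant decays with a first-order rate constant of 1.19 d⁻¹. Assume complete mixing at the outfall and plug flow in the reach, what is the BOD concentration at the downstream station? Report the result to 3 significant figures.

2.95 mg/L

After mixing, C = (0.9780·3.000 + 0.09370·167.0) / 1.072 = 18.58/1.072 = 17.34 mg/L.
Applying C = C₀e^(−kt): 17.34 × 0.1703 = 2.953 mg/L.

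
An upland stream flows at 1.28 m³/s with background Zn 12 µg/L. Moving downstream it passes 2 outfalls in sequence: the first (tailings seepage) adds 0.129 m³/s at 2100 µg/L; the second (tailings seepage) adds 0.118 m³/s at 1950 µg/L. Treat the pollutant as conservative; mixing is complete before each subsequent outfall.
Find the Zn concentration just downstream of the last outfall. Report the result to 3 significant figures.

After outfall 1: Q = 1.280 + 0.1290 = 1.409 m³/s; C = (1.280·12.00 + 0.1290·2100)/1.409 = 203.2 µg/L.
After outfall 2: Q = 1.409 + 0.1180 = 1.527 m³/s; C = (1.409·203.2 + 0.1180·1950)/1.527 = 338.2 µg/L.

338 µg/L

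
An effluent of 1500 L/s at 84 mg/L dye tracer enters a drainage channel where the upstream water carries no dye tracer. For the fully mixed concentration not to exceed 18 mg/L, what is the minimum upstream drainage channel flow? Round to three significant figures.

5500 L/s

Set C_mix = 18: (Q·0 + 1500·84.00) / (Q + 1500) = 18
→ Q = 1500·(84.00 − 18)/(18 − 0) = 5500 L/s.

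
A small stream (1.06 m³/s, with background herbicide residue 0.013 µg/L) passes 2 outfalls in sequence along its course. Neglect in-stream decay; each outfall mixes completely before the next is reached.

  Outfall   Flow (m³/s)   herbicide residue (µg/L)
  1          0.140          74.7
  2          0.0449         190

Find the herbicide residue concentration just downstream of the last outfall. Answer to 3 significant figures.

Outfall 1: combined Q = 1.200 m³/s; C = (1.060·0.01300 + 0.1400·74.70)/1.200 = 8.726 µg/L.
Outfall 2: combined Q = 1.245 m³/s; C = (1.200·8.726 + 0.04490·190.0)/1.245 = 15.26 µg/L.

15.3 µg/L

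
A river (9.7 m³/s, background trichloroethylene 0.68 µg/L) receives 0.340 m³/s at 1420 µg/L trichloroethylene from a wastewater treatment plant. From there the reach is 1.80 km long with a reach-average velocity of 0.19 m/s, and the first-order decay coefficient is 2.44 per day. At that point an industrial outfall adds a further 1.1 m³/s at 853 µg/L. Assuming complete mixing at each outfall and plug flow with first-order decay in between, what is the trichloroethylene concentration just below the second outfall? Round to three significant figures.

Flow-weighted average: C = (9.700·0.6800 + 0.3400·1420) / 10.04 = 489.4/10.04 = 48.74 µg/L; combined flow 10.04 m³/s.
Travel time t = 1.80·1000 / 0.19 = 9474 s = 2.632 h.
Decay over the reach: 48.74·exp(−kt) = 48.74·0.7653 = 37.30 µg/L.
At the second outfall, C = (10.04·37.30 + 1.100·853.0) / (10.04 + 1.100) = 117.8 µg/L.

118 µg/L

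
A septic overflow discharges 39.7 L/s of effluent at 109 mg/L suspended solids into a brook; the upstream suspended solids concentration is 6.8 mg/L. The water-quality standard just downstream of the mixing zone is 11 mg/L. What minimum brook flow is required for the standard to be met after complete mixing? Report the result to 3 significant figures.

926 L/s

Set C_mix = 11: (Q·6.800 + 39.70·109.0) / (Q + 39.70) = 11
→ Q = 39.70·(109.0 − 11)/(11 − 6.800) = 926.3 L/s.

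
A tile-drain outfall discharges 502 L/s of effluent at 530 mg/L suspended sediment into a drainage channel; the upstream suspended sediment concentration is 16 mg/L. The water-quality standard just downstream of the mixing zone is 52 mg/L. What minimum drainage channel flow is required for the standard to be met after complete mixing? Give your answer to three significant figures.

Set C_mix = 52: (Q·16.00 + 502.0·530.0) / (Q + 502.0) = 52
→ Q = 502.0·(530.0 − 52)/(52 − 16.00) = 6665 L/s.

6670 L/s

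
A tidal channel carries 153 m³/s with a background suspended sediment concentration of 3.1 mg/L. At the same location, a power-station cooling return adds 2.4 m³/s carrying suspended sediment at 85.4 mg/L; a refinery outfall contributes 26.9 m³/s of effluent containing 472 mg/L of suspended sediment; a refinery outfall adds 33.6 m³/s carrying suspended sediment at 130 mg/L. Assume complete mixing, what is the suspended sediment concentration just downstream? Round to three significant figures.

Mass balance: C = (153.0·3.100 + 2.400·85.40 + 26.90·472.0 + 33.60·130.0) / 215.9 = 17740/215.9 = 82.19 mg/L.

82.2 mg/L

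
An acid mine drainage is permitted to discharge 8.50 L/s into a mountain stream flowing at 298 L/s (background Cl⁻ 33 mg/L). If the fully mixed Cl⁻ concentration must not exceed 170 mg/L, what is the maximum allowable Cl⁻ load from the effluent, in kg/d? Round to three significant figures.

Mass balance at the limit: 298.0·33.00 + 8.500·Cₑ = 306.5·170 → Cₑ = 4973 mg/L.
8.500 L/s = 0.008500 m³/s. Load = 0.008500 m³/s × 4973 g/m³ × 86 400 s/d = 3652 kg/d.

3650 kg/d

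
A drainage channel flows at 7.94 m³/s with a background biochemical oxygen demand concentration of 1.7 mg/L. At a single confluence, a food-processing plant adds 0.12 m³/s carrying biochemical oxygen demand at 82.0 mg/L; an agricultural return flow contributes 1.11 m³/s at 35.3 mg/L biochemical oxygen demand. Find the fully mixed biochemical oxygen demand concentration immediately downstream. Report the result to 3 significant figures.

6.82 mg/L

Mixed concentration C = ΣQC/ΣQ = (7.940·1.700 + 0.1200·82.00 + 1.110·35.30) / 9.170 = 62.52/9.170 = 6.818 mg/L.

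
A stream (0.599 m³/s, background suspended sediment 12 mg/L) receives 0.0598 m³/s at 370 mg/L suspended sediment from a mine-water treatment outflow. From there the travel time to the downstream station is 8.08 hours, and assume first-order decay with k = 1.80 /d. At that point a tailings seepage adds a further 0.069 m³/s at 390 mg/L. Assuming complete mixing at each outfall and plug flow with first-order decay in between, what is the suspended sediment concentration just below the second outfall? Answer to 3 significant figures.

58.9 mg/L

Flow-weighted average: C = (0.5990·12.00 + 0.05980·370.0) / 0.6588 = 29.31/0.6588 = 44.50 mg/L; combined flow 0.6588 m³/s.
Decay over the reach: 44.50·exp(−kt) = 44.50·0.5455 = 24.27 mg/L.
Second outfall: C = (0.6588·24.27 + 0.06900·390.0)/0.7278 = 58.95 mg/L.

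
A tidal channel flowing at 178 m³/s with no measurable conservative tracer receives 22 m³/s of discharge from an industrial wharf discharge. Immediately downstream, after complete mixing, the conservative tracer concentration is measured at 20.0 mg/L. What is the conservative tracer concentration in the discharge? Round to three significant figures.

182 mg/L

Mass balance: 178.0·0 + 22.00·Cₑ = 200.0·20.00
→ Cₑ = (200.0·20.00 − 178.0·0) / 22.00 = 181.8 mg/L.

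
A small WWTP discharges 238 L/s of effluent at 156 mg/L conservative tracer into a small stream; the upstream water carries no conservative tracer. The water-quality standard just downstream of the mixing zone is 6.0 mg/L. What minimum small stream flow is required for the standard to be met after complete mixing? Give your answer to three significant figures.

5950 L/s

Set C_mix = 6.0: (Q·0 + 238.0·156.0) / (Q + 238.0) = 6.0
→ Q = 238.0·(156.0 − 6.0)/(6.0 − 0) = 5950 L/s.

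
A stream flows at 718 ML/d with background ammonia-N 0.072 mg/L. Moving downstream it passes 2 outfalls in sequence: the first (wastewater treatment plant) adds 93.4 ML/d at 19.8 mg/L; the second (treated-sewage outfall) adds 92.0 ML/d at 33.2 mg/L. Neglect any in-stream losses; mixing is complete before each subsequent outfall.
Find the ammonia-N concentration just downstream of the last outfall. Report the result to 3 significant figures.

5.49 mg/L

Outfall 1: combined Q = 811.4 ML/d; C = (718.0·0.07200 + 93.40·19.80)/811.4 = 2.343 mg/L.
Outfall 2: combined Q = 903.4 ML/d; C = (811.4·2.343 + 92.00·33.20)/903.4 = 5.485 mg/L.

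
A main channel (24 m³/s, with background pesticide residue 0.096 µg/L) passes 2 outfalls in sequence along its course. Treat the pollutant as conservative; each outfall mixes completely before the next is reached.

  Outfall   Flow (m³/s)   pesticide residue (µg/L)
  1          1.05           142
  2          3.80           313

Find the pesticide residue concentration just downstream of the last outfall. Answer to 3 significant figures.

After outfall 1: Q = 24.00 + 1.050 = 25.05 m³/s; C = (24.00·0.09600 + 1.050·142.0)/25.05 = 6.044 µg/L.
After outfall 2: Q = 25.05 + 3.800 = 28.85 m³/s; C = (25.05·6.044 + 3.800·313.0)/28.85 = 46.48 µg/L.

46.5 µg/L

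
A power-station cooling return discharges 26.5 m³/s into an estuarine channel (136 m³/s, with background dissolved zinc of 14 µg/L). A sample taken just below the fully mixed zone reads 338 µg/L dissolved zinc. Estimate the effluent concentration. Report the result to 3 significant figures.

Mass balance: 136.0·14.00 + 26.50·Cₑ = 162.5·338.0
→ Cₑ = (162.5·338.0 − 136.0·14.00) / 26.50 = 2001 µg/L.

2000 µg/L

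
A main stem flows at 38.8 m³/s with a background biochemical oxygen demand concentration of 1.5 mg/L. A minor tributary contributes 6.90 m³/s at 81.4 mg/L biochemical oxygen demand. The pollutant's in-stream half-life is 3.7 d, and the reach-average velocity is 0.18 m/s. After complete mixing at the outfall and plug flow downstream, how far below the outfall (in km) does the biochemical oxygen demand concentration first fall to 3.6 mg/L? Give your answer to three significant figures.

Conservation of mass: C = (38.80·1.500 + 6.900·81.40) / 45.70 = 619.9/45.70 = 13.56 mg/L.
Half-life 3.7 d → k = ln 2 / 3.7 = 0.1873 d⁻¹.
Set 13.56·exp(−k·t) = 3.6 → t = ln(13.56/3.6)/k = 611800 s = 169.9 h.
Distance = v·t = 0.18·611800 = 110100 m = 110.1 km.

110 km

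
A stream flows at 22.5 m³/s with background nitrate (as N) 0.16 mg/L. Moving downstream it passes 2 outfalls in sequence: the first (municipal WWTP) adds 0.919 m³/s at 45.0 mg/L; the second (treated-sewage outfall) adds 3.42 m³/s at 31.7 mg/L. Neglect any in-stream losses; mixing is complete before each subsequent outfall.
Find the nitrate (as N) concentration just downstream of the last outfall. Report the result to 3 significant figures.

After outfall 1: Q = 22.50 + 0.9190 = 23.42 m³/s; C = (22.50·0.1600 + 0.9190·45.00)/23.42 = 1.920 mg/L.
After outfall 2: Q = 23.42 + 3.420 = 26.84 m³/s; C = (23.42·1.920 + 3.420·31.70)/26.84 = 5.714 mg/L.

5.71 mg/L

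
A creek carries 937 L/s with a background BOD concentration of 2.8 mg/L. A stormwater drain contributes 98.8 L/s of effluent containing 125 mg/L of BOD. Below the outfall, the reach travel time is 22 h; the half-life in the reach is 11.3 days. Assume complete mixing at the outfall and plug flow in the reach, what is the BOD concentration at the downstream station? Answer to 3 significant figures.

Mass balance: C = (937.0·2.800 + 98.80·125.0) / 1036 = 14970/1036 = 14.46 mg/L.
Half-life 11.3 d → k = ln 2 / 11.3 = 0.06134 d⁻¹.
First-order decay: C = 14.46·exp(−k·t) = 14.46·0.9453 = 13.67 mg/L.

13.7 mg/L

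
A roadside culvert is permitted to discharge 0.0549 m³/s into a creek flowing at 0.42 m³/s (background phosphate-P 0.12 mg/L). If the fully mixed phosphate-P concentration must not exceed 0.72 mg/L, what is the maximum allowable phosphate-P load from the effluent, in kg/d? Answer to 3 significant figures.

25.2 kg/d

Mass balance at the limit: 0.4200·0.1200 + 0.05490·Cₑ = 0.4749·0.72 → Cₑ = 5.310 mg/L.
Load = 0.05490 m³/s × 5.310 g/m³ × 86 400 s/d = 25.19 kg/d.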